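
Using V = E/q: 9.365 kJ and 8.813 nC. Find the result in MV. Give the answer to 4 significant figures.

(9.365 × 10^3) / (8.813 × 10^-9) = 1.06263 × 10^12 V

1063000 MV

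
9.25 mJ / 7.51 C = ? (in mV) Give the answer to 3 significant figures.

(9.25 × 10^-3) / (7.51) = 1.2317 × 10^-3 V

1.23 mV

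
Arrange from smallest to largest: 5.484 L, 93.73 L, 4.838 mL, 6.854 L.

4.838 mL < 5.484 L < 6.854 L < 93.73 L

5.484 L = 5.484 L
93.73 L = 93.73 L
4.838 mL = 0.004838 L
6.854 L = 6.854 L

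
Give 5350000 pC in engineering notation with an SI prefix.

= 5.35 × 10^-6 C; 10^-6 is micro.

5.35 µC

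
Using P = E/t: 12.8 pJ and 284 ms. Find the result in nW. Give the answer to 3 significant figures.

0.0451 nW

(12.8 × 10^-12) / (284 × 10^-3) = 0.04507 × 10^-9 W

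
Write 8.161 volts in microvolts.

(no prefix) = 10⁰, micro = 10⁻⁶; factor is 10⁶.
8.161 × 10⁶ = 8161000

8161000 microvolts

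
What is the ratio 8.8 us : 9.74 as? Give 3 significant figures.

903000000000

(8.8 × 10^-6) / (9.74 × 10^-18) = 0.9035 × 10^12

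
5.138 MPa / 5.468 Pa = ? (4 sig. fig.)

939600

(5.138 × 10⁶) / (5.468) = 0.93965 × 10⁶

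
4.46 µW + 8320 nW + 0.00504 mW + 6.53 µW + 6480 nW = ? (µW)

30.83 µW

In µW:
  4.46 µW → 4.46
  8320 nW = 8320 × 10⁻³ µW = 8.32
  0.00504 mW = 0.00504 × 10³ µW = 5.04
  6.53 µW → 6.53
  6480 nW = 6480 × 10⁻³ µW = 6.48
Sum: 4.46 + 8.32 + 5.04 + 6.53 + 6.48 = 30.83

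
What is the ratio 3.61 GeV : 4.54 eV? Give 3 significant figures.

795000000

(3.61 × 10^9) / (4.54) = 0.7952 × 10^9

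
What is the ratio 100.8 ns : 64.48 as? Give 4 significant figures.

1563000000

(100.8 × 10⁻⁹) / (64.48 × 10⁻¹⁸) = 1.5633 × 10⁹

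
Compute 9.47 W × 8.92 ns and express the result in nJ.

84.4724 nJ

9.47 × 8.92 × 10⁻⁹ = 84.4724 × 10⁻⁹ J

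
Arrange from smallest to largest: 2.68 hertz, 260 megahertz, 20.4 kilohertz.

2.68 hertz < 20.4 kilohertz < 260 megahertz

2.68 hertz = 2.68 hertz
260 megahertz = 260000000 hertz
20.4 kilohertz = 20400 hertz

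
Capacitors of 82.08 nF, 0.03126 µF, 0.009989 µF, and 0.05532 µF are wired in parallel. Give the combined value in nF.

In nF:
  82.08 nF → 82.08
  0.03126 µF = 0.03126 × 10³ nF = 31.26
  0.009989 µF = 0.009989 × 10³ nF = 9.989
  0.05532 µF = 0.05532 × 10³ nF = 55.32
Sum: 82.08 + 31.26 + 9.989 + 55.32 = 178.649

178.649 nF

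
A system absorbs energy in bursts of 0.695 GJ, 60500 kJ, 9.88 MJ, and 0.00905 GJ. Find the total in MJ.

774.43 MJ

In MJ:
  0.695 GJ = 0.695 × 10^3 MJ = 695
  60500 kJ = 60500 × 10^-3 MJ = 60.5
  9.88 MJ → 9.88
  0.00905 GJ = 0.00905 × 10^3 MJ = 9.05
Sum: 695 + 60.5 + 9.88 + 9.05 = 774.43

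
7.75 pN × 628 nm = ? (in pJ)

7.75 × 10⁻¹² × 628 × 10⁻⁹ = 4867 × 10⁻²¹ J

0.000004867 pJ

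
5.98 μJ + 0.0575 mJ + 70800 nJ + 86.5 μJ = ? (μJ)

In μJ:
  5.98 μJ → 5.98
  0.0575 mJ = 0.0575e3 μJ = 57.5
  70800 nJ = 70800e-3 μJ = 70.8
  86.5 μJ → 86.5
Sum: 5.98 + 57.5 + 70.8 + 86.5 = 220.78

220.78 μJ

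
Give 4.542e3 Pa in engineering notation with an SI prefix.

= 4.542e3 Pa; 1e3 is kilo.

4.542 kPa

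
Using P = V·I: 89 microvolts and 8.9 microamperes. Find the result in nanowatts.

0.7921 nanowatts

89 × 10^-6 × 8.9 × 10^-6 = 792.1 × 10^-12 W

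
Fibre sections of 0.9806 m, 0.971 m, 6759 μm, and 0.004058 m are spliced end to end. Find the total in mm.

In mm:
  0.9806 m = 0.9806 × 10³ mm = 980.6
  0.971 m = 0.971 × 10³ mm = 971
  6759 μm = 6759 × 10⁻³ mm = 6.759
  0.004058 m = 0.004058 × 10³ mm = 4.058
Sum: 980.6 + 971 + 6.759 + 4.058 = 1962.417

1962.417 mm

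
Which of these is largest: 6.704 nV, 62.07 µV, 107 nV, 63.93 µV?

63.93 µV

6.704 nV = 0.000000006704 V
62.07 µV = 0.00006207 V
107 nV = 0.000000107 V
63.93 µV = 0.00006393 V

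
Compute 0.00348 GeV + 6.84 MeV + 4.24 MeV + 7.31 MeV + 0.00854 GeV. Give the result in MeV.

In MeV:
  0.00348 GeV = 0.00348 × 10^3 MeV = 3.48
  6.84 MeV → 6.84
  4.24 MeV → 4.24
  7.31 MeV → 7.31
  0.00854 GeV = 0.00854 × 10^3 MeV = 8.54
Sum: 3.48 + 6.84 + 4.24 + 7.31 + 8.54 = 30.41

30.41 MeV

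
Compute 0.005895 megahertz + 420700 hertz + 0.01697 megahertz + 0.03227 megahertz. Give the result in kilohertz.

In kilohertz:
  0.005895 megahertz = 0.005895e3 kilohertz = 5.895
  420700 hertz = 420700e-3 kilohertz = 420.7
  0.01697 megahertz = 0.01697e3 kilohertz = 16.97
  0.03227 megahertz = 0.03227e3 kilohertz = 32.27
Sum: 5.895 + 420.7 + 16.97 + 32.27 = 475.835

475.835 kilohertz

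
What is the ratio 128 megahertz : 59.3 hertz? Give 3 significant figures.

(128e6) / (59.3) = 2.159e6

2160000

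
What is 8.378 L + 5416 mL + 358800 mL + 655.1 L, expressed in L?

In L:
  8.378 L → 8.378
  5416 mL = 5416 × 10⁻³ L = 5.416
  358800 mL = 358800 × 10⁻³ L = 358.8
  655.1 L → 655.1
Sum: 8.378 + 5.416 + 358.8 + 655.1 = 1027.694

1027.694 L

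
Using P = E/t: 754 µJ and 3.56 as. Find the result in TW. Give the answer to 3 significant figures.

(754 × 10⁻⁶) / (3.56 × 10⁻¹⁸) = 211.8 × 10¹² W

212 TW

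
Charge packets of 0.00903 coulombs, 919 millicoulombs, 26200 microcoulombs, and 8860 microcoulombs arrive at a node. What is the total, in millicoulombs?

963.09 millicoulombs

In millicoulombs:
  0.00903 coulombs = 0.00903 × 10³ millicoulombs = 9.03
  919 millicoulombs → 919
  26200 microcoulombs = 26200 × 10⁻³ millicoulombs = 26.2
  8860 microcoulombs = 8860 × 10⁻³ millicoulombs = 8.86
Sum: 9.03 + 919 + 26.2 + 8.86 = 963.09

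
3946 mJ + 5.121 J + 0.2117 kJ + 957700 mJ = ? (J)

In J:
  3946 mJ = 3946 × 10^-3 J = 3.946
  5.121 J → 5.121
  0.2117 kJ = 0.2117 × 10^3 J = 211.7
  957700 mJ = 957700 × 10^-3 J = 957.7
Sum: 3.946 + 5.121 + 211.7 + 957.7 = 1178.467

1178.467 J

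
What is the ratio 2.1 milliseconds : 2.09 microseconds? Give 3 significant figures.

(2.1e-3) / (2.09e-6) = 1.005e3

1000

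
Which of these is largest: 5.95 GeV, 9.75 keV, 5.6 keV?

5.95 GeV

5.95 GeV = 5950000000 eV
9.75 keV = 9750 eV
5.6 keV = 5600 eV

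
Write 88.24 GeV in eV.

giga = 10⁹, (no prefix) = 10⁰; factor is 10⁹.
88.24 × 10⁹ = 88240000000

88240000000 eV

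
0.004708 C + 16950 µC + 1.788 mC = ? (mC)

23.446 mC

In mC:
  0.004708 C = 0.004708 × 10³ mC = 4.708
  16950 µC = 16950 × 10⁻³ mC = 16.95
  1.788 mC → 1.788
Sum: 4.708 + 16.95 + 1.788 = 23.446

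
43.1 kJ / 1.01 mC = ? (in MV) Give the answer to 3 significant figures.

(43.1e3) / (1.01e-3) = 42.673e6 V

42.7 MV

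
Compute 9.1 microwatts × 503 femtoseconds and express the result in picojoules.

0.0000045773 picojoules

9.1 × 10⁻⁶ × 503 × 10⁻¹⁵ = 4577.3 × 10⁻²¹ J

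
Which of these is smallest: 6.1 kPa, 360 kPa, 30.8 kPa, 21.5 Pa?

6.1 kPa = 6100 Pa
360 kPa = 360000 Pa
30.8 kPa = 30800 Pa
21.5 Pa = 21.5 Pa

21.5 Pa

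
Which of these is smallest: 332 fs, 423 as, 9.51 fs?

332 fs = 0.000000000000332 s
423 as = 0.000000000000000423 s
9.51 fs = 0.00000000000000951 s

423 as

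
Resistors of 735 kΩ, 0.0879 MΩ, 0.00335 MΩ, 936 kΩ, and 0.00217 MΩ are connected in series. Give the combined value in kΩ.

In kΩ:
  735 kΩ → 735
  0.0879 MΩ = 0.0879 × 10³ kΩ = 87.9
  0.00335 MΩ = 0.00335 × 10³ kΩ = 3.35
  936 kΩ → 936
  0.00217 MΩ = 0.00217 × 10³ kΩ = 2.17
Sum: 735 + 87.9 + 3.35 + 936 + 2.17 = 1764.42

1764.42 kΩ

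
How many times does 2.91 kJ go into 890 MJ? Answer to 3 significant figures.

306000

(890 × 10^6) / (2.91 × 10^3) = 305.8 × 10^3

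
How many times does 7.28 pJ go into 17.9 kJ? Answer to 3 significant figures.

2460000000000000

(17.9 × 10^3) / (7.28 × 10^-12) = 2.459 × 10^15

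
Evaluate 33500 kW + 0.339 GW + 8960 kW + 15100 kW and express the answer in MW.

396.56 MW

In MW:
  33500 kW = 33500 × 10^-3 MW = 33.5
  0.339 GW = 0.339 × 10^3 MW = 339
  8960 kW = 8960 × 10^-3 MW = 8.96
  15100 kW = 15100 × 10^-3 MW = 15.1
Sum: 33.5 + 339 + 8.96 + 15.1 = 396.56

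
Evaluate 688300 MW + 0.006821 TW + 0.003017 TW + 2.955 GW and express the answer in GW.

In GW:
  688300 MW = 688300 × 10^-3 GW = 688.3
  0.006821 TW = 0.006821 × 10^3 GW = 6.821
  0.003017 TW = 0.003017 × 10^3 GW = 3.017
  2.955 GW → 2.955
Sum: 688.3 + 6.821 + 3.017 + 2.955 = 701.093

701.093 GW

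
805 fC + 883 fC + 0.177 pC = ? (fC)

1865 fC

In fC:
  805 fC → 805
  883 fC → 883
  0.177 pC = 0.177 × 10^3 fC = 177
Sum: 805 + 883 + 177 = 1865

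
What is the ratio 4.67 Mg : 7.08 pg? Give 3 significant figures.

660000000000000000

(4.67 × 10⁶) / (7.08 × 10⁻¹²) = 0.6596 × 10¹⁸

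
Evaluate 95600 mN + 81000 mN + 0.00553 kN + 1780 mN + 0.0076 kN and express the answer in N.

In N:
  95600 mN = 95600 × 10^-3 N = 95.6
  81000 mN = 81000 × 10^-3 N = 81
  0.00553 kN = 0.00553 × 10^3 N = 5.53
  1780 mN = 1780 × 10^-3 N = 1.78
  0.0076 kN = 0.0076 × 10^3 N = 7.6
Sum: 95.6 + 81 + 5.53 + 1.78 + 7.6 = 191.51

191.51 N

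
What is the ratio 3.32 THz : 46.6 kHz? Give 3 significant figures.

(3.32 × 10^12) / (46.6 × 10^3) = 0.07124 × 10^9

71200000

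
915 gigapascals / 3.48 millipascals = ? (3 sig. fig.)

263000000000000

(915e9) / (3.48e-3) = 262.9e12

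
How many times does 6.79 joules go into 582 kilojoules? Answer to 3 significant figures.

(582 × 10^3) / (6.79) = 85.71 × 10^3

85700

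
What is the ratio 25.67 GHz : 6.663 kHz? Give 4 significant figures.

3853000

(25.67 × 10⁹) / (6.663 × 10³) = 3.8526 × 10⁶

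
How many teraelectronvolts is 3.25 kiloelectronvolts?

0.00000000325 teraelectronvolts

kilo = 10^3, tera = 10^12; factor is 10^-9.
3.25 × 10^-9 = 0.00000000325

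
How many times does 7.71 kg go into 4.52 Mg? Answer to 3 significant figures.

586

(4.52 × 10⁶) / (7.71 × 10³) = 0.5863 × 10³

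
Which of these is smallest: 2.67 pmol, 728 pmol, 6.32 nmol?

2.67 pmol = 0.00000000000267 mol
728 pmol = 0.000000000728 mol
6.32 nmol = 0.00000000632 mol

2.67 pmol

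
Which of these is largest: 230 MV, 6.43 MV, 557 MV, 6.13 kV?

230 MV = 230000000 V
6.43 MV = 6430000 V
557 MV = 557000000 V
6.13 kV = 6130 V

557 MV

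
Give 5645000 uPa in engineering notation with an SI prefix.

= 5.645 Pa; mantissa already in [1, 1000).

5.645 Pa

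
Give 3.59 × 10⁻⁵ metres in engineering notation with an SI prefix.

= 35.9 × 10⁻⁶ metres; 10⁻⁶ is micro.

35.9 micrometres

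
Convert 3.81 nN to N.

0.00000000381 N

nano = 1e-9, (no prefix) = 1e0; factor is 1e-9.
3.81 × 1e-9 = 0.00000000381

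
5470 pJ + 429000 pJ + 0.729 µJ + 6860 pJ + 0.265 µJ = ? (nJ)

In nJ:
  5470 pJ = 5470e-3 nJ = 5.47
  429000 pJ = 429000e-3 nJ = 429
  0.729 µJ = 0.729e3 nJ = 729
  6860 pJ = 6860e-3 nJ = 6.86
  0.265 µJ = 0.265e3 nJ = 265
Sum: 5.47 + 429 + 729 + 6.86 + 265 = 1435.33

1435.33 nJ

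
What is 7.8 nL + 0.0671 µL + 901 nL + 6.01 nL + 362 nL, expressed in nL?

In nL:
  7.8 nL → 7.8
  0.0671 µL = 0.0671 × 10^3 nL = 67.1
  901 nL → 901
  6.01 nL → 6.01
  362 nL → 362
Sum: 7.8 + 67.1 + 901 + 6.01 + 362 = 1343.91

1343.91 nL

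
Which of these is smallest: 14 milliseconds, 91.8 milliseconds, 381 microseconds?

14 milliseconds = 0.014 seconds
91.8 milliseconds = 0.0918 seconds
381 microseconds = 0.000381 seconds

381 microseconds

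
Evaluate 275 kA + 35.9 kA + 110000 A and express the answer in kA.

420.9 kA

In kA:
  275 kA → 275
  35.9 kA → 35.9
  110000 A = 110000e-3 kA = 110
Sum: 275 + 35.9 + 110 = 420.9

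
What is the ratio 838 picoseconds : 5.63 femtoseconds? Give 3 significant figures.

149000

(838e-12) / (5.63e-15) = 148.8e3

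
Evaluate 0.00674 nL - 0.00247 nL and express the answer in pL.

4.27 pL

In pL:
  0.00674 nL = 0.00674 × 10^3 pL = 6.74
  0.00247 nL = 0.00247 × 10^3 pL = 2.47
Difference: 6.74 - 2.47 = 4.27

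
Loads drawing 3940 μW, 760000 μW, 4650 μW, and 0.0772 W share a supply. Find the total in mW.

845.79 mW

In mW:
  3940 μW = 3940 × 10⁻³ mW = 3.94
  760000 μW = 760000 × 10⁻³ mW = 760
  4650 μW = 4650 × 10⁻³ mW = 4.65
  0.0772 W = 0.0772 × 10³ mW = 77.2
Sum: 3.94 + 760 + 4.65 + 77.2 = 845.79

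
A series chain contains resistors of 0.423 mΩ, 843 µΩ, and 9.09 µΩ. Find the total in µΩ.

In µΩ:
  0.423 mΩ = 0.423 × 10^3 µΩ = 423
  843 µΩ → 843
  9.09 µΩ → 9.09
Sum: 423 + 843 + 9.09 = 1275.09

1275.09 µΩ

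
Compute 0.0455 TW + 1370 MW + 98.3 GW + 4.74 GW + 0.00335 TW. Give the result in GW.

153.26 GW

In GW:
  0.0455 TW = 0.0455 × 10^3 GW = 45.5
  1370 MW = 1370 × 10^-3 GW = 1.37
  98.3 GW → 98.3
  4.74 GW → 4.74
  0.00335 TW = 0.00335 × 10^3 GW = 3.35
Sum: 45.5 + 1.37 + 98.3 + 4.74 + 3.35 = 153.26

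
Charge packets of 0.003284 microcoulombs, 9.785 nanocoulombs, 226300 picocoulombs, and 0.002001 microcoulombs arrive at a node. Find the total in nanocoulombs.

241.37 nanocoulombs

In nanocoulombs:
  0.003284 microcoulombs = 0.003284 × 10³ nanocoulombs = 3.284
  9.785 nanocoulombs → 9.785
  226300 picocoulombs = 226300 × 10⁻³ nanocoulombs = 226.3
  0.002001 microcoulombs = 0.002001 × 10³ nanocoulombs = 2.001
Sum: 3.284 + 9.785 + 226.3 + 2.001 = 241.37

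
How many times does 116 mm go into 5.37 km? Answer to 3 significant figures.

46300

(5.37 × 10³) / (116 × 10⁻³) = 0.04629 × 10⁶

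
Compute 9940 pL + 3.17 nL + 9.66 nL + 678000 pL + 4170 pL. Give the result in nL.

704.94 nL

In nL:
  9940 pL = 9940e-3 nL = 9.94
  3.17 nL → 3.17
  9.66 nL → 9.66
  678000 pL = 678000e-3 nL = 678
  4170 pL = 4170e-3 nL = 4.17
Sum: 9.94 + 3.17 + 9.66 + 678 + 4.17 = 704.94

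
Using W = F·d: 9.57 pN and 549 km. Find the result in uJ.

5.25393 uJ

9.57 × 10^-12 × 549 × 10^3 = 5253.93 × 10^-9 J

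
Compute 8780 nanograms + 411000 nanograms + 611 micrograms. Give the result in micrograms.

1030.78 micrograms

In micrograms:
  8780 nanograms = 8780e-3 micrograms = 8.78
  411000 nanograms = 411000e-3 micrograms = 411
  611 micrograms → 611
Sum: 8.78 + 411 + 611 = 1030.78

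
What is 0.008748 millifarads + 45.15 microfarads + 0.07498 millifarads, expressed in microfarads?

In microfarads:
  0.008748 millifarads = 0.008748 × 10³ microfarads = 8.748
  45.15 microfarads → 45.15
  0.07498 millifarads = 0.07498 × 10³ microfarads = 74.98
Sum: 8.748 + 45.15 + 74.98 = 128.878

128.878 microfarads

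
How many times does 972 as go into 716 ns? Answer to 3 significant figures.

737000000

(716 × 10⁻⁹) / (972 × 10⁻¹⁸) = 0.7366 × 10⁹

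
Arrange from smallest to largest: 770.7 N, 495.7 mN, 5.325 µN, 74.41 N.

5.325 µN < 495.7 mN < 74.41 N < 770.7 N

770.7 N = 770.7 N
495.7 mN = 0.4957 N
5.325 µN = 0.000005325 N
74.41 N = 74.41 N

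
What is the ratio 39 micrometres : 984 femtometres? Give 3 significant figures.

(39e-6) / (984e-15) = 0.03963e9

39600000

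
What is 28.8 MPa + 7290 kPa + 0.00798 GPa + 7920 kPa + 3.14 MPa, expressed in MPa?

In MPa:
  28.8 MPa → 28.8
  7290 kPa = 7290 × 10⁻³ MPa = 7.29
  0.00798 GPa = 0.00798 × 10³ MPa = 7.98
  7920 kPa = 7920 × 10⁻³ MPa = 7.92
  3.14 MPa → 3.14
Sum: 28.8 + 7.29 + 7.98 + 7.92 + 3.14 = 55.13

55.13 MPa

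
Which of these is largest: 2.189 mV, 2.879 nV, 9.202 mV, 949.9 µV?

9.202 mV

2.189 mV = 0.002189 V
2.879 nV = 0.000000002879 V
9.202 mV = 0.009202 V
949.9 µV = 0.0009499 V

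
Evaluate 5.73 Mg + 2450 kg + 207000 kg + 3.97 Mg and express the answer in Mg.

In Mg:
  5.73 Mg → 5.73
  2450 kg = 2450 × 10^-3 Mg = 2.45
  207000 kg = 207000 × 10^-3 Mg = 207
  3.97 Mg → 3.97
Sum: 5.73 + 2.45 + 207 + 3.97 = 219.15

219.15 Mg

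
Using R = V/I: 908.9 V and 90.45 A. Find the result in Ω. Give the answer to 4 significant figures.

10.05 Ω

(908.9) / (90.45) = 10.0486 Ω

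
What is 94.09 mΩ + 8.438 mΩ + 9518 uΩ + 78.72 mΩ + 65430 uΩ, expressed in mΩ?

256.196 mΩ

In mΩ:
  94.09 mΩ → 94.09
  8.438 mΩ → 8.438
  9518 uΩ = 9518 × 10⁻³ mΩ = 9.518
  78.72 mΩ → 78.72
  65430 uΩ = 65430 × 10⁻³ mΩ = 65.43
Sum: 94.09 + 8.438 + 9.518 + 78.72 + 65.43 = 256.196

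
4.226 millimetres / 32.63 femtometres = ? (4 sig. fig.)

(4.226 × 10^-3) / (32.63 × 10^-15) = 0.12951 × 10^12

129500000000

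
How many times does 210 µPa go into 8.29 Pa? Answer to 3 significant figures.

(8.29) / (210e-6) = 0.03948e6

39500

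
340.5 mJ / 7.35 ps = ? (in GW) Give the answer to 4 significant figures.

46.33 GW

(340.5 × 10⁻³) / (7.35 × 10⁻¹²) = 46.3265 × 10⁹ W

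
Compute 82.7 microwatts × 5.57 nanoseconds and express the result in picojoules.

0.460639 picojoules

82.7 × 10⁻⁶ × 5.57 × 10⁻⁹ = 460.639 × 10⁻¹⁵ J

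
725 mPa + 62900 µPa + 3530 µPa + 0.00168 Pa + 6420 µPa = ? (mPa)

799.53 mPa

In mPa:
  725 mPa → 725
  62900 µPa = 62900 × 10^-3 mPa = 62.9
  3530 µPa = 3530 × 10^-3 mPa = 3.53
  0.00168 Pa = 0.00168 × 10^3 mPa = 1.68
  6420 µPa = 6420 × 10^-3 mPa = 6.42
Sum: 725 + 62.9 + 3.53 + 1.68 + 6.42 = 799.53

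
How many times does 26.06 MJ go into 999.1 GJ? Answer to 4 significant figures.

(999.1 × 10^9) / (26.06 × 10^6) = 38.338 × 10^3

38340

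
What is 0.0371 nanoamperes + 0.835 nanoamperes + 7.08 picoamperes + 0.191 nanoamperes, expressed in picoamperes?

In picoamperes:
  0.0371 nanoamperes = 0.0371 × 10^3 picoamperes = 37.1
  0.835 nanoamperes = 0.835 × 10^3 picoamperes = 835
  7.08 picoamperes → 7.08
  0.191 nanoamperes = 0.191 × 10^3 picoamperes = 191
Sum: 37.1 + 835 + 7.08 + 191 = 1070.18

1070.18 picoamperes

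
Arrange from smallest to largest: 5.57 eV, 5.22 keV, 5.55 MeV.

5.57 eV < 5.22 keV < 5.55 MeV

5.57 eV = 5.57 eV
5.22 keV = 5220 eV
5.55 MeV = 5550000 eV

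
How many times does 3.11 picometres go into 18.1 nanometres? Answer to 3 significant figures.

5820

(18.1e-9) / (3.11e-12) = 5.82e3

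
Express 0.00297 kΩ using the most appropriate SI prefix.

2.97 Ω

= 2.97 Ω; mantissa already in [1, 1000).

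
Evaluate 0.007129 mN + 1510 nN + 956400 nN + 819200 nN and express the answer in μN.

1784.239 μN

In μN:
  0.007129 mN = 0.007129e3 μN = 7.129
  1510 nN = 1510e-3 μN = 1.51
  956400 nN = 956400e-3 μN = 956.4
  819200 nN = 819200e-3 μN = 819.2
Sum: 7.129 + 1.51 + 956.4 + 819.2 = 1784.239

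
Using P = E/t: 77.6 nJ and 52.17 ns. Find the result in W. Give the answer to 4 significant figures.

1.487 W

(77.6 × 10⁻⁹) / (52.17 × 10⁻⁹) = 1.48744 W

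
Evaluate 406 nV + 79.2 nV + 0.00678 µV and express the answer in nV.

In nV:
  406 nV → 406
  79.2 nV → 79.2
  0.00678 µV = 0.00678 × 10^3 nV = 6.78
Sum: 406 + 79.2 + 6.78 = 491.98

491.98 nV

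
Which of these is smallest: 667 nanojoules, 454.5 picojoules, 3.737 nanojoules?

454.5 picojoules

667 nanojoules = 0.000000667 joules
454.5 picojoules = 0.0000000004545 joules
3.737 nanojoules = 0.000000003737 joules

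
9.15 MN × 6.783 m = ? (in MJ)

62.06445 MJ

9.15e6 × 6.783 = 62.06445e6 J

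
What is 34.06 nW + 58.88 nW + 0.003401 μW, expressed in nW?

96.341 nW

In nW:
  34.06 nW → 34.06
  58.88 nW → 58.88
  0.003401 μW = 0.003401e3 nW = 3.401
Sum: 34.06 + 58.88 + 3.401 = 96.341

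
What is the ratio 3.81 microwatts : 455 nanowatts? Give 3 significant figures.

8.37

(3.81e-6) / (455e-9) = 0.008374e3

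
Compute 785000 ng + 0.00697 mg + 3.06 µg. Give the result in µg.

795.03 µg

In µg:
  785000 ng = 785000 × 10⁻³ µg = 785
  0.00697 mg = 0.00697 × 10³ µg = 6.97
  3.06 µg → 3.06
Sum: 785 + 6.97 + 3.06 = 795.03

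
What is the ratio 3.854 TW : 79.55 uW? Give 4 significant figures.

(3.854 × 10¹²) / (79.55 × 10⁻⁶) = 0.048448 × 10¹⁸

48450000000000000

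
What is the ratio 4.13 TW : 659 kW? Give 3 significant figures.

6270000

(4.13 × 10¹²) / (659 × 10³) = 0.006267 × 10⁹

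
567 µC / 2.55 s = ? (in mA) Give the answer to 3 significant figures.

0.222 mA

(567e-6) / (2.55) = 222.35e-6 A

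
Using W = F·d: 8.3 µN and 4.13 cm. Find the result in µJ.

0.34279 µJ

8.3 × 10^-6 × 4.13 × 10^-2 = 34.279 × 10^-8 J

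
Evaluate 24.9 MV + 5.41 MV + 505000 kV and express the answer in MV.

In MV:
  24.9 MV → 24.9
  5.41 MV → 5.41
  505000 kV = 505000 × 10^-3 MV = 505
Sum: 24.9 + 5.41 + 505 = 535.31

535.31 MV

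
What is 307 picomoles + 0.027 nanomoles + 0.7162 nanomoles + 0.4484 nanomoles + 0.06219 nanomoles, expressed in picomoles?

1560.79 picomoles

In picomoles:
  307 picomoles → 307
  0.027 nanomoles = 0.027 × 10^3 picomoles = 27
  0.7162 nanomoles = 0.7162 × 10^3 picomoles = 716.2
  0.4484 nanomoles = 0.4484 × 10^3 picomoles = 448.4
  0.06219 nanomoles = 0.06219 × 10^3 picomoles = 62.19
Sum: 307 + 27 + 716.2 + 448.4 + 62.19 = 1560.79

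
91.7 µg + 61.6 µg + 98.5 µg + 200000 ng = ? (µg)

451.8 µg

In µg:
  91.7 µg → 91.7
  61.6 µg → 61.6
  98.5 µg → 98.5
  200000 ng = 200000 × 10⁻³ µg = 200
Sum: 91.7 + 61.6 + 98.5 + 200 = 451.8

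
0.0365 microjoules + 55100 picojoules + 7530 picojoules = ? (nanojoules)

In nanojoules:
  0.0365 microjoules = 0.0365e3 nanojoules = 36.5
  55100 picojoules = 55100e-3 nanojoules = 55.1
  7530 picojoules = 7530e-3 nanojoules = 7.53
Sum: 36.5 + 55.1 + 7.53 = 99.13

99.13 nanojoules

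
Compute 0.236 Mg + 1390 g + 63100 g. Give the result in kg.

300.49 kg

In kg:
  0.236 Mg = 0.236 × 10^3 kg = 236
  1390 g = 1390 × 10^-3 kg = 1.39
  63100 g = 63100 × 10^-3 kg = 63.1
Sum: 236 + 1.39 + 63.1 = 300.49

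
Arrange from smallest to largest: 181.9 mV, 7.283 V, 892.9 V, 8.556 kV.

181.9 mV < 7.283 V < 892.9 V < 8.556 kV

181.9 mV = 0.1819 V
7.283 V = 7.283 V
892.9 V = 892.9 V
8.556 kV = 8556 V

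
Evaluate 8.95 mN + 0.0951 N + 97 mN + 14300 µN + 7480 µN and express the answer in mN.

In mN:
  8.95 mN → 8.95
  0.0951 N = 0.0951 × 10³ mN = 95.1
  97 mN → 97
  14300 µN = 14300 × 10⁻³ mN = 14.3
  7480 µN = 7480 × 10⁻³ mN = 7.48
Sum: 8.95 + 95.1 + 97 + 14.3 + 7.48 = 222.83

222.83 mN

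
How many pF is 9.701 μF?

micro = 10^-6, pico = 10^-12; factor is 10^6.
9.701 × 10^6 = 9701000

9701000 pF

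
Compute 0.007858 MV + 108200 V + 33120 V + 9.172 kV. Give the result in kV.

158.35 kV

In kV:
  0.007858 MV = 0.007858 × 10³ kV = 7.858
  108200 V = 108200 × 10⁻³ kV = 108.2
  33120 V = 33120 × 10⁻³ kV = 33.12
  9.172 kV → 9.172
Sum: 7.858 + 108.2 + 33.12 + 9.172 = 158.35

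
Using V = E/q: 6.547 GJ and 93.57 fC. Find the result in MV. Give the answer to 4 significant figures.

(6.547 × 10⁹) / (93.57 × 10⁻¹⁵) = 0.069969 × 10²⁴ V

69970000000000000 MV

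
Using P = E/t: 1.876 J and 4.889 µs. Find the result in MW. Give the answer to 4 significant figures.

0.3837 MW

(1.876) / (4.889e-6) = 0.383719e6 W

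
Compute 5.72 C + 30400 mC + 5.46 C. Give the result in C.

41.58 C

In C:
  5.72 C → 5.72
  30400 mC = 30400e-3 C = 30.4
  5.46 C → 5.46
Sum: 5.72 + 30.4 + 5.46 = 41.58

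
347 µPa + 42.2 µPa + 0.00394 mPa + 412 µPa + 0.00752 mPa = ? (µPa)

In µPa:
  347 µPa → 347
  42.2 µPa → 42.2
  0.00394 mPa = 0.00394e3 µPa = 3.94
  412 µPa → 412
  0.00752 mPa = 0.00752e3 µPa = 7.52
Sum: 347 + 42.2 + 3.94 + 412 + 7.52 = 812.66

812.66 µPa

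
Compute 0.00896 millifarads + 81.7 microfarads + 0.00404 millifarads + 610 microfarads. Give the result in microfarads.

In microfarads:
  0.00896 millifarads = 0.00896 × 10^3 microfarads = 8.96
  81.7 microfarads → 81.7
  0.00404 millifarads = 0.00404 × 10^3 microfarads = 4.04
  610 microfarads → 610
Sum: 8.96 + 81.7 + 4.04 + 610 = 704.7

704.7 microfarads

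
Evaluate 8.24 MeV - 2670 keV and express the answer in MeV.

In MeV:
  8.24 MeV → 8.24
  2670 keV = 2670e-3 MeV = 2.67
Difference: 8.24 - 2.67 = 5.57

5.57 MeV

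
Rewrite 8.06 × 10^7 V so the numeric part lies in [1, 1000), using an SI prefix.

= 80.6 × 10^6 V; 10^6 is mega.

80.6 MV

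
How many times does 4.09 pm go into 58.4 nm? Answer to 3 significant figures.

14300

(58.4 × 10⁻⁹) / (4.09 × 10⁻¹²) = 14.28 × 10³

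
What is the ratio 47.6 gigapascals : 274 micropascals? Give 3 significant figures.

174000000000000

(47.6 × 10^9) / (274 × 10^-6) = 0.1737 × 10^15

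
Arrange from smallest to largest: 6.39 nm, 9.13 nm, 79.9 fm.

79.9 fm < 6.39 nm < 9.13 nm

6.39 nm = 0.00000000639 m
9.13 nm = 0.00000000913 m
79.9 fm = 0.0000000000000799 m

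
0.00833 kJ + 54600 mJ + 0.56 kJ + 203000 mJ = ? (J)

In J:
  0.00833 kJ = 0.00833 × 10³ J = 8.33
  54600 mJ = 54600 × 10⁻³ J = 54.6
  0.56 kJ = 0.56 × 10³ J = 560
  203000 mJ = 203000 × 10⁻³ J = 203
Sum: 8.33 + 54.6 + 560 + 203 = 825.93

825.93 J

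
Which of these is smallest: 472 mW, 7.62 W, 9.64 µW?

9.64 µW

472 mW = 0.472 W
7.62 W = 7.62 W
9.64 µW = 0.00000964 W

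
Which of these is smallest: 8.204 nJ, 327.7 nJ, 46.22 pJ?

46.22 pJ

8.204 nJ = 0.000000008204 J
327.7 nJ = 0.0000003277 J
46.22 pJ = 0.00000000004622 J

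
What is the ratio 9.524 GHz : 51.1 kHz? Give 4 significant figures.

(9.524 × 10^9) / (51.1 × 10^3) = 0.18638 × 10^6

186400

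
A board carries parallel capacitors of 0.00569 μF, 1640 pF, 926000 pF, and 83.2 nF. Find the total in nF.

In nF:
  0.00569 μF = 0.00569 × 10³ nF = 5.69
  1640 pF = 1640 × 10⁻³ nF = 1.64
  926000 pF = 926000 × 10⁻³ nF = 926
  83.2 nF → 83.2
Sum: 5.69 + 1.64 + 926 + 83.2 = 1016.53

1016.53 nF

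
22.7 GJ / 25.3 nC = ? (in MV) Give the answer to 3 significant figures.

(22.7 × 10^9) / (25.3 × 10^-9) = 0.89723 × 10^18 V

897000000000 MV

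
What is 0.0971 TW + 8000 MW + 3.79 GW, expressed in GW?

108.89 GW

In GW:
  0.0971 TW = 0.0971e3 GW = 97.1
  8000 MW = 8000e-3 GW = 8
  3.79 GW → 3.79
Sum: 97.1 + 8 + 3.79 = 108.89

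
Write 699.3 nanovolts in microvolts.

nano = 10⁻⁹, micro = 10⁻⁶; factor is 10⁻³.
699.3 × 10⁻³ = 0.6993

0.6993 microvolts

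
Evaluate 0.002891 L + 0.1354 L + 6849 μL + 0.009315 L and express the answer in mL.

In mL:
  0.002891 L = 0.002891 × 10³ mL = 2.891
  0.1354 L = 0.1354 × 10³ mL = 135.4
  6849 μL = 6849 × 10⁻³ mL = 6.849
  0.009315 L = 0.009315 × 10³ mL = 9.315
Sum: 2.891 + 135.4 + 6.849 + 9.315 = 154.455

154.455 mL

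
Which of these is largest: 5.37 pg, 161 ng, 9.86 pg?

5.37 pg = 0.00000000000537 g
161 ng = 0.000000161 g
9.86 pg = 0.00000000000986 g

161 ng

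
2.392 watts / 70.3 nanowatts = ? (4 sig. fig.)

34030000

(2.392) / (70.3e-9) = 0.034026e9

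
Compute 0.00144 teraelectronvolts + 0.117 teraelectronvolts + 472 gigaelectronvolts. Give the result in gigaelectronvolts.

In gigaelectronvolts:
  0.00144 teraelectronvolts = 0.00144 × 10^3 gigaelectronvolts = 1.44
  0.117 teraelectronvolts = 0.117 × 10^3 gigaelectronvolts = 117
  472 gigaelectronvolts → 472
Sum: 1.44 + 117 + 472 = 590.44

590.44 gigaelectronvolts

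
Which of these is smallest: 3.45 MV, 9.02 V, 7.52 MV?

9.02 V

3.45 MV = 3450000 V
9.02 V = 9.02 V
7.52 MV = 7520000 V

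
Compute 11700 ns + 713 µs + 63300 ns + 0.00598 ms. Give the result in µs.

793.98 µs

In µs:
  11700 ns = 11700e-3 µs = 11.7
  713 µs → 713
  63300 ns = 63300e-3 µs = 63.3
  0.00598 ms = 0.00598e3 µs = 5.98
Sum: 11.7 + 713 + 63.3 + 5.98 = 793.98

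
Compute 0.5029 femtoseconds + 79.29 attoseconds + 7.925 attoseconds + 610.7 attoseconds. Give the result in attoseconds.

1200.815 attoseconds

In attoseconds:
  0.5029 femtoseconds = 0.5029 × 10³ attoseconds = 502.9
  79.29 attoseconds → 79.29
  7.925 attoseconds → 7.925
  610.7 attoseconds → 610.7
Sum: 502.9 + 79.29 + 7.925 + 610.7 = 1200.815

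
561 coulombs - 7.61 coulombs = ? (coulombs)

553.39 coulombs

In coulombs:
  561 coulombs → 561
  7.61 coulombs → 7.61
Difference: 561 - 7.61 = 553.39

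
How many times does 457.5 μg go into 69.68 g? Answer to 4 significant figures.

(69.68) / (457.5 × 10⁻⁶) = 0.15231 × 10⁶

152300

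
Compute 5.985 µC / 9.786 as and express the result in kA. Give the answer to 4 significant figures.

611600000 kA

(5.985 × 10^-6) / (9.786 × 10^-18) = 0.611588 × 10^12 A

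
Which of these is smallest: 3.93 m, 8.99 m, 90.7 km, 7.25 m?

3.93 m = 3.93 m
8.99 m = 8.99 m
90.7 km = 90700 m
7.25 m = 7.25 m

3.93 m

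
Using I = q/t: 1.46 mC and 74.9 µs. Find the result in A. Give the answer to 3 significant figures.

(1.46 × 10⁻³) / (74.9 × 10⁻⁶) = 0.019493 × 10³ A

19.5 A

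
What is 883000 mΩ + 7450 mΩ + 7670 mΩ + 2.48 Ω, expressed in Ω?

In Ω:
  883000 mΩ = 883000e-3 Ω = 883
  7450 mΩ = 7450e-3 Ω = 7.45
  7670 mΩ = 7670e-3 Ω = 7.67
  2.48 Ω → 2.48
Sum: 883 + 7.45 + 7.67 + 2.48 = 900.6

900.6 Ω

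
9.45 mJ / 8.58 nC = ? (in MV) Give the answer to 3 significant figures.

1.10 MV

(9.45 × 10^-3) / (8.58 × 10^-9) = 1.1014 × 10^6 V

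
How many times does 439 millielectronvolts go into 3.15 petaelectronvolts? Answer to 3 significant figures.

(3.15 × 10^15) / (439 × 10^-3) = 0.007175 × 10^18

7180000000000000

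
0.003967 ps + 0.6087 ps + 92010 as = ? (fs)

704.677 fs

In fs:
  0.003967 ps = 0.003967 × 10³ fs = 3.967
  0.6087 ps = 0.6087 × 10³ fs = 608.7
  92010 as = 92010 × 10⁻³ fs = 92.01
Sum: 3.967 + 608.7 + 92.01 = 704.677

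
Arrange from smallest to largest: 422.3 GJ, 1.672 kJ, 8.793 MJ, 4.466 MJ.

1.672 kJ < 4.466 MJ < 8.793 MJ < 422.3 GJ

422.3 GJ = 422300000000 J
1.672 kJ = 1672 J
8.793 MJ = 8793000 J
4.466 MJ = 4466000 J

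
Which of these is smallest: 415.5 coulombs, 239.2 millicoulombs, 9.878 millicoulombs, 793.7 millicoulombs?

415.5 coulombs = 415.5 coulombs
239.2 millicoulombs = 0.2392 coulombs
9.878 millicoulombs = 0.009878 coulombs
793.7 millicoulombs = 0.7937 coulombs

9.878 millicoulombs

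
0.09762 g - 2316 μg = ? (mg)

95.304 mg

In mg:
  0.09762 g = 0.09762 × 10³ mg = 97.62
  2316 μg = 2316 × 10⁻³ mg = 2.316
Difference: 97.62 - 2.316 = 95.304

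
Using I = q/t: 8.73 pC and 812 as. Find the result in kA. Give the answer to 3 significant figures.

10.8 kA

(8.73e-12) / (812e-18) = 0.010751e6 A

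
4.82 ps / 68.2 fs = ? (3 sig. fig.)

(4.82e-12) / (68.2e-15) = 0.07067e3

70.7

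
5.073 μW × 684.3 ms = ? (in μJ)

3.4714539 μJ

5.073e-6 × 684.3e-3 = 3471.4539e-9 J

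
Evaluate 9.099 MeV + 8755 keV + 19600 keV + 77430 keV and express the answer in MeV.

In MeV:
  9.099 MeV → 9.099
  8755 keV = 8755e-3 MeV = 8.755
  19600 keV = 19600e-3 MeV = 19.6
  77430 keV = 77430e-3 MeV = 77.43
Sum: 9.099 + 8.755 + 19.6 + 77.43 = 114.884

114.884 MeV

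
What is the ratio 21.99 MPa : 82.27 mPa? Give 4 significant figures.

267300000

(21.99 × 10^6) / (82.27 × 10^-3) = 0.26729 × 10^9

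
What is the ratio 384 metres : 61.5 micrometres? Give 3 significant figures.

(384) / (61.5 × 10⁻⁶) = 6.244 × 10⁶

6240000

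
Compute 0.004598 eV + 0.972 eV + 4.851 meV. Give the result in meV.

In meV:
  0.004598 eV = 0.004598e3 meV = 4.598
  0.972 eV = 0.972e3 meV = 972
  4.851 meV → 4.851
Sum: 4.598 + 972 + 4.851 = 981.449

981.449 meV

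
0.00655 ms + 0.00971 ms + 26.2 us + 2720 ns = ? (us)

45.18 us

In us:
  0.00655 ms = 0.00655e3 us = 6.55
  0.00971 ms = 0.00971e3 us = 9.71
  26.2 us → 26.2
  2720 ns = 2720e-3 us = 2.72
Sum: 6.55 + 9.71 + 26.2 + 2.72 = 45.18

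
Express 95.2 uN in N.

0.0000952 N

micro = 10⁻⁶, (no prefix) = 10⁰; factor is 10⁻⁶.
95.2 × 10⁻⁶ = 0.0000952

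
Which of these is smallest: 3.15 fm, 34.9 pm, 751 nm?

3.15 fm = 0.00000000000000315 m
34.9 pm = 0.0000000000349 m
751 nm = 0.000000751 m

3.15 fm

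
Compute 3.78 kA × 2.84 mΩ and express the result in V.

3.78 × 10³ × 2.84 × 10⁻³ = 10.7352 V

10.7352 V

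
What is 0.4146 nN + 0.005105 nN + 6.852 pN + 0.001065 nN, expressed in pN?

427.622 pN

In pN:
  0.4146 nN = 0.4146 × 10^3 pN = 414.6
  0.005105 nN = 0.005105 × 10^3 pN = 5.105
  6.852 pN → 6.852
  0.001065 nN = 0.001065 × 10^3 pN = 1.065
Sum: 414.6 + 5.105 + 6.852 + 1.065 = 427.622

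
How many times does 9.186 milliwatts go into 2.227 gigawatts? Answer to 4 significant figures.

(2.227 × 10⁹) / (9.186 × 10⁻³) = 0.24243 × 10¹²

242400000000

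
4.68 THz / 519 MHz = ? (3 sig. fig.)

9020

(4.68e12) / (519e6) = 0.009017e6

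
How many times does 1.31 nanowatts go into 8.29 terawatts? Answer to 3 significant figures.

(8.29 × 10¹²) / (1.31 × 10⁻⁹) = 6.328 × 10²¹

6330000000000000000000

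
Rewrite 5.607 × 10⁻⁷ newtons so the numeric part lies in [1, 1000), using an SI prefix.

560.7 nanonewtons

= 560.7 × 10⁻⁹ newtons; 10⁻⁹ is nano.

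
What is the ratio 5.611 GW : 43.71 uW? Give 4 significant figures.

(5.611 × 10⁹) / (43.71 × 10⁻⁶) = 0.12837 × 10¹⁵

128400000000000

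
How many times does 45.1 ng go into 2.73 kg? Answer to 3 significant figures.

60500000000

(2.73 × 10³) / (45.1 × 10⁻⁹) = 0.06053 × 10¹²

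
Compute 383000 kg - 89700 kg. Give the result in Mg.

In Mg:
  383000 kg = 383000e-3 Mg = 383
  89700 kg = 89700e-3 Mg = 89.7
Difference: 383 - 89.7 = 293.3

293.3 Mg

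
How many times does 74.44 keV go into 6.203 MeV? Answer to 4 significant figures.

83.33

(6.203 × 10^6) / (74.44 × 10^3) = 0.083329 × 10^3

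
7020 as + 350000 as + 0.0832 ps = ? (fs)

440.22 fs

In fs:
  7020 as = 7020e-3 fs = 7.02
  350000 as = 350000e-3 fs = 350
  0.0832 ps = 0.0832e3 fs = 83.2
Sum: 7.02 + 350 + 83.2 = 440.22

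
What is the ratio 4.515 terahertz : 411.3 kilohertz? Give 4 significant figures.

(4.515e12) / (411.3e3) = 0.010977e9

10980000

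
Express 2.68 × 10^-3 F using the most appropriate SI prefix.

= 2.68 × 10^-3 F; 10^-3 is milli.

2.68 mF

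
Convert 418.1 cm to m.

centi = 10⁻², (no prefix) = 10⁰; factor is 10⁻².
418.1 × 10⁻² = 4.181

4.181 m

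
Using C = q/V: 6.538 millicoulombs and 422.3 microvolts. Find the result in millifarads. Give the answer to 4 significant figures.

(6.538 × 10⁻³) / (422.3 × 10⁻⁶) = 0.0154819 × 10³ F

15480 millifarads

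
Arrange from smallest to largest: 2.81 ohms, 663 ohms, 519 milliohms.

519 milliohms < 2.81 ohms < 663 ohms

2.81 ohms = 2.81 ohms
663 ohms = 663 ohms
519 milliohms = 0.519 ohms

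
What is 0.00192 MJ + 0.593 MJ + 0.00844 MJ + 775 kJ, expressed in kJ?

In kJ:
  0.00192 MJ = 0.00192 × 10^3 kJ = 1.92
  0.593 MJ = 0.593 × 10^3 kJ = 593
  0.00844 MJ = 0.00844 × 10^3 kJ = 8.44
  775 kJ → 775
Sum: 1.92 + 593 + 8.44 + 775 = 1378.36

1378.36 kJ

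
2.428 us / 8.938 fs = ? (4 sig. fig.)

271600000

(2.428 × 10⁻⁶) / (8.938 × 10⁻¹⁵) = 0.27165 × 10⁹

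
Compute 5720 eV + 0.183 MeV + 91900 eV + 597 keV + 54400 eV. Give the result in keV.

In keV:
  5720 eV = 5720e-3 keV = 5.72
  0.183 MeV = 0.183e3 keV = 183
  91900 eV = 91900e-3 keV = 91.9
  597 keV → 597
  54400 eV = 54400e-3 keV = 54.4
Sum: 5.72 + 183 + 91.9 + 597 + 54.4 = 932.02

932.02 keV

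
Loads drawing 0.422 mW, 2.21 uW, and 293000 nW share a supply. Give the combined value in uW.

717.21 uW

In uW:
  0.422 mW = 0.422e3 uW = 422
  2.21 uW → 2.21
  293000 nW = 293000e-3 uW = 293
Sum: 422 + 2.21 + 293 = 717.21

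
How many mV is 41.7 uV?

0.0417 mV

micro = 10⁻⁶, milli = 10⁻³; factor is 10⁻³.
41.7 × 10⁻³ = 0.0417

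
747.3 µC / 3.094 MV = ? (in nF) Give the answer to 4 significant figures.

0.2415 nF

(747.3e-6) / (3.094e6) = 241.532e-12 F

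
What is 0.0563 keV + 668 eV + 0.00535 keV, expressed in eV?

729.65 eV

In eV:
  0.0563 keV = 0.0563e3 eV = 56.3
  668 eV → 668
  0.00535 keV = 0.00535e3 eV = 5.35
Sum: 56.3 + 668 + 5.35 = 729.65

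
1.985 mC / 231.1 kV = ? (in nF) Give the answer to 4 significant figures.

(1.985 × 10^-3) / (231.1 × 10^3) = 0.00858936 × 10^-6 F

8.589 nF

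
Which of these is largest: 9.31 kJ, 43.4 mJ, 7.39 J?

9.31 kJ

9.31 kJ = 9310 J
43.4 mJ = 0.0434 J
7.39 J = 7.39 J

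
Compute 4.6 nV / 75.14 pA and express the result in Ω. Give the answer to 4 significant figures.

61.22 Ω

(4.6e-9) / (75.14e-12) = 0.0612191e3 Ω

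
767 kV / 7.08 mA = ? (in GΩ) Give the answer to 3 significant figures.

(767 × 10^3) / (7.08 × 10^-3) = 108.33 × 10^6 Ω

0.108 GΩ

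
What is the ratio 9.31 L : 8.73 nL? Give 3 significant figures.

1070000000

(9.31) / (8.73e-9) = 1.066e9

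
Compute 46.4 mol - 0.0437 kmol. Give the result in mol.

In mol:
  46.4 mol → 46.4
  0.0437 kmol = 0.0437 × 10^3 mol = 43.7
Difference: 46.4 - 43.7 = 2.7

2.7 mol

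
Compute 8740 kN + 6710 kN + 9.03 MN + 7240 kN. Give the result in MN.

31.72 MN

In MN:
  8740 kN = 8740 × 10^-3 MN = 8.74
  6710 kN = 6710 × 10^-3 MN = 6.71
  9.03 MN → 9.03
  7240 kN = 7240 × 10^-3 MN = 7.24
Sum: 8.74 + 6.71 + 9.03 + 7.24 = 31.72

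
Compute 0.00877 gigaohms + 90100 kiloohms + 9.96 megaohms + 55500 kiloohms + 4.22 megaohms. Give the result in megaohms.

In megaohms:
  0.00877 gigaohms = 0.00877 × 10^3 megaohms = 8.77
  90100 kiloohms = 90100 × 10^-3 megaohms = 90.1
  9.96 megaohms → 9.96
  55500 kiloohms = 55500 × 10^-3 megaohms = 55.5
  4.22 megaohms → 4.22
Sum: 8.77 + 90.1 + 9.96 + 55.5 + 4.22 = 168.55

168.55 megaohms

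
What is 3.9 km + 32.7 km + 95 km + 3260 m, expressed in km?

In km:
  3.9 km → 3.9
  32.7 km → 32.7
  95 km → 95
  3260 m = 3260 × 10^-3 km = 3.26
Sum: 3.9 + 32.7 + 95 + 3.26 = 134.86

134.86 km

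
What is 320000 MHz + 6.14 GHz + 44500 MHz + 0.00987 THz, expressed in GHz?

In GHz:
  320000 MHz = 320000e-3 GHz = 320
  6.14 GHz → 6.14
  44500 MHz = 44500e-3 GHz = 44.5
  0.00987 THz = 0.00987e3 GHz = 9.87
Sum: 320 + 6.14 + 44.5 + 9.87 = 380.51

380.51 GHz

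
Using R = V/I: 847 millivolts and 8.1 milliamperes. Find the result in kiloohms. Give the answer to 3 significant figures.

(847 × 10^-3) / (8.1 × 10^-3) = 104.57 Ω

0.105 kiloohms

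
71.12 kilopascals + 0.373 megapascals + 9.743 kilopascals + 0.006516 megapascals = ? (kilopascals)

460.379 kilopascals

In kilopascals:
  71.12 kilopascals → 71.12
  0.373 megapascals = 0.373e3 kilopascals = 373
  9.743 kilopascals → 9.743
  0.006516 megapascals = 0.006516e3 kilopascals = 6.516
Sum: 71.12 + 373 + 9.743 + 6.516 = 460.379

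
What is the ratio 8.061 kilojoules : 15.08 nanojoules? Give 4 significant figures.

534500000000

(8.061 × 10^3) / (15.08 × 10^-9) = 0.53455 × 10^12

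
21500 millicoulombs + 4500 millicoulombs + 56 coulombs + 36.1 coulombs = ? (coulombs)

In coulombs:
  21500 millicoulombs = 21500 × 10⁻³ coulombs = 21.5
  4500 millicoulombs = 4500 × 10⁻³ coulombs = 4.5
  56 coulombs → 56
  36.1 coulombs → 36.1
Sum: 21.5 + 4.5 + 56 + 36.1 = 118.1

118.1 coulombs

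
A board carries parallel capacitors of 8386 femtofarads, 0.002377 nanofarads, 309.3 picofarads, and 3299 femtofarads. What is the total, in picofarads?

In picofarads:
  8386 femtofarads = 8386 × 10^-3 picofarads = 8.386
  0.002377 nanofarads = 0.002377 × 10^3 picofarads = 2.377
  309.3 picofarads → 309.3
  3299 femtofarads = 3299 × 10^-3 picofarads = 3.299
Sum: 8.386 + 2.377 + 309.3 + 3.299 = 323.362

323.362 picofarads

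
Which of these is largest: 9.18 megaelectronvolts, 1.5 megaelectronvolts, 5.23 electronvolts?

9.18 megaelectronvolts = 9180000 electronvolts
1.5 megaelectronvolts = 1500000 electronvolts
5.23 electronvolts = 5.23 electronvolts

9.18 megaelectronvolts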